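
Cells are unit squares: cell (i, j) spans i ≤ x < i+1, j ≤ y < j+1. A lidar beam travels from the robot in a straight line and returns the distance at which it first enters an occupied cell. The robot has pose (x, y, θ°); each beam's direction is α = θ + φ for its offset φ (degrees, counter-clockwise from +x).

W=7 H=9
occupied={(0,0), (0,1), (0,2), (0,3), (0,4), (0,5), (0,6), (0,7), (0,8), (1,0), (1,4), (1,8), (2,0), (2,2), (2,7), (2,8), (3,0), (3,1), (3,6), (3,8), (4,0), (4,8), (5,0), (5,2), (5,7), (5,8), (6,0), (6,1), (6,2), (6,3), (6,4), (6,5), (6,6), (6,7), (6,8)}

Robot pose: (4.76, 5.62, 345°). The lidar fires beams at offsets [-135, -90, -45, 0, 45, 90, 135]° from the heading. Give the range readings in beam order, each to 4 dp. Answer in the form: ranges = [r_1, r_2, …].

beam 1: φ=-135°, α=210°
  cosα=-0.8660 sinα=-0.5000 | (4,5) | tMaxX 0.8776 tMaxY 1.2400 | tΔX 1.1547 tΔY 2.0000
    t=0.8776 [x] (3,5)
    t=1.2400 [y] (3,4)
    t=2.0323 [x] (2,4)
    t=3.1870 [x] (1,4) — stop
  → r_1 = 3.1870
beam 2: φ=-90°, α=255°
  cosα=-0.2588 sinα=-0.9659 | (4,5) | tMaxX 2.9364 tMaxY 0.6419 | tΔX 3.8637 tΔY 1.0353
    t=0.6419 [y] (4,4)
    t=1.6771 [y] (4,3)
    t=2.7124 [y] (4,2)
    t=2.9364 [x] (3,2)
    t=3.7477 [y] (3,1) — stop
  → r_2 = 3.7477
beam 3: φ=-45°, α=300°
  cosα=0.5000 sinα=-0.8660 | (4,5) | tMaxX 0.4800 tMaxY 0.7159 | tΔX 2.0000 tΔY 1.1547
    t=0.4800 [x] (5,5)
    t=0.7159 [y] (5,4)
    t=1.8706 [y] (5,3)
    t=2.4800 [x] (6,3) — stop
  → r_3 = 2.4800
beam 4: φ=0°, α=345°
  cosα=0.9659 sinα=-0.2588 | (4,5) | tMaxX 0.2485 tMaxY 2.3955 | tΔX 1.0353 tΔY 3.8637
    t=0.2485 [x] (5,5)
    t=1.2837 [x] (6,5) — stop
  → r_4 = 1.2837
beam 5: φ=45°, α=30°
  cosα=0.8660 sinα=0.5000 | (4,5) | tMaxX 0.2771 tMaxY 0.7600 | tΔX 1.1547 tΔY 2.0000
    t=0.2771 [x] (5,5)
    t=0.7600 [y] (5,6)
    t=1.4318 [x] (6,6) — stop
  → r_5 = 1.4318
beam 6: φ=90°, α=75°
  cosα=0.2588 sinα=0.9659 | (4,5) | tMaxX 0.9273 tMaxY 0.3934 | tΔX 3.8637 tΔY 1.0353
    t=0.3934 [y] (4,6)
    t=0.9273 [x] (5,6)
    t=1.4287 [y] (5,7) — stop
  → r_6 = 1.4287
beam 7: φ=135°, α=120°
  cosα=-0.5000 sinα=0.8660 | (4,5) | tMaxX 1.5200 tMaxY 0.4388 | tΔX 2.0000 tΔY 1.1547
    t=0.4388 [y] (4,6)
    t=1.5200 [x] (3,6) — stop
  → r_7 = 1.5200

ranges = [3.1870, 3.7477, 2.4800, 1.2837, 1.4318, 1.4287, 1.5200]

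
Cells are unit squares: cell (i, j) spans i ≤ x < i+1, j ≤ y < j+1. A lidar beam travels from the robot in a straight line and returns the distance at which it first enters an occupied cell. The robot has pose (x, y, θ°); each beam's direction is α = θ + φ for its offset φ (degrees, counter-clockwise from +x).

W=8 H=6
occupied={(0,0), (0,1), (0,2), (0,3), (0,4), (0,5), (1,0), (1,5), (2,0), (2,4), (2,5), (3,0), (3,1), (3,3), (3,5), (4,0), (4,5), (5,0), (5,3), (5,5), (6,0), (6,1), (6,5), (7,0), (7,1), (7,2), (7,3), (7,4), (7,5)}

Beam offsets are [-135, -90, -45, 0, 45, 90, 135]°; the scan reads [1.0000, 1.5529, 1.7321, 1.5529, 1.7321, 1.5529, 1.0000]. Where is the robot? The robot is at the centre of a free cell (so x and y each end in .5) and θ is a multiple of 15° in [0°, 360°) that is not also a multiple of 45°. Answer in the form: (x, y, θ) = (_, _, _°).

The pose lattice has 19·16 = 304 candidates. Test each by forward raycasting.
  (1.5, 3.5, 165°): beam 3 = 1.0000 ≠ 1.7321 ✗
  (1.5, 4.5, 150°): beam 1 = 0.5176 ≠ 1.0000 ✗
  (4.5, 4.5, 150°): beam 1 = 1.9319 ≠ 1.0000 ✗
  (2.5, 3.5, 300°): beam 1 = 1.5529 ≠ 1.0000 ✗
  …
  (2.5, 2.5, 195°): r_1=1.0000, r_2=1.5529, r_3=1.7321, r_4=1.5529, r_5=1.7321, r_6=1.5529, r_7=1.0000 — all match ✓
Only this pose fits every beam.

(x, y, θ) = (2.5, 2.5, 195°)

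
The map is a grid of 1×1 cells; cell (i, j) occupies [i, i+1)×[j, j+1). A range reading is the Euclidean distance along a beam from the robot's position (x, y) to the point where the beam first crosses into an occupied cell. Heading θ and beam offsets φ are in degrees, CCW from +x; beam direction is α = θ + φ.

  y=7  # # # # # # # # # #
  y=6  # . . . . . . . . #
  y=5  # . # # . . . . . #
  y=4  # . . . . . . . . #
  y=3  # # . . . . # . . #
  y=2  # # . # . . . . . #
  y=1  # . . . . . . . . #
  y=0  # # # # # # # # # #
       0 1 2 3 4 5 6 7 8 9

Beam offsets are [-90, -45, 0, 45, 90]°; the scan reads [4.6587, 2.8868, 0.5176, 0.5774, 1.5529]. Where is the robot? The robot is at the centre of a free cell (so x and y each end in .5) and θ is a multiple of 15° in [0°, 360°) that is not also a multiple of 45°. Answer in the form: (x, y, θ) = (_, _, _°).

(x, y, θ) = (4.5, 2.5, 165°)

Enumerate (i+0.5, j+0.5, θ) over the 42 free cells and 16 admissible headings. For each, cast all 5 beams and compare to the given ranges.
  (4.5, 1.5, 300°): beam 1 = 1.0000 ≠ 4.6587 ✗
  (7.5, 6.5, 30°): beam 1 = 3.0000 ≠ 4.6587 ✗
  (6.5, 5.5, 75°): beam 1 = 2.5882 ≠ 4.6587 ✗
  (7.5, 1.5, 165°): beam 1 = 5.6940 ≠ 4.6587 ✗
  (2.5, 4.5, 150°): beam 1 = 0.5774 ≠ 4.6587 ✗
  …
  (4.5, 2.5, 165°): r_1=4.6587, r_2=2.8868, r_3=0.5176, r_4=0.5774, r_5=1.5529 — all match ✓
Only this pose fits every beam.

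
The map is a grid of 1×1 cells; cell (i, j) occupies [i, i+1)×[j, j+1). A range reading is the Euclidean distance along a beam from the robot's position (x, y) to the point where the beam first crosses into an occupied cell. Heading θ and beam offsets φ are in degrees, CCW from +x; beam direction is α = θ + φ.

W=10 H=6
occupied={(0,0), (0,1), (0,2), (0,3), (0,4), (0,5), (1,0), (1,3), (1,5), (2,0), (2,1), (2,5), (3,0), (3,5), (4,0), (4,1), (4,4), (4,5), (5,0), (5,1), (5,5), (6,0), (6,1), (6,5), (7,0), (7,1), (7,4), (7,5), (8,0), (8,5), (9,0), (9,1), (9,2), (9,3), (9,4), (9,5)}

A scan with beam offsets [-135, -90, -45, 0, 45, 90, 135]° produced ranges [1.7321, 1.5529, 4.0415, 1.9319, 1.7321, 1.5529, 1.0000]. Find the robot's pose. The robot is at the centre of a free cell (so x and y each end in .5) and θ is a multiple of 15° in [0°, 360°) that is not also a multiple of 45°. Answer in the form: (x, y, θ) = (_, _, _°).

The pose lattice has 24·16 = 384 candidates. Test each by forward raycasting.
  (2.5, 2.5, 60°): beam 1 = 0.5176 ≠ 1.7321 ✗
  (1.5, 1.5, 120°): beam 1 = 0.5176 ≠ 1.7321 ✗
  (1.5, 2.5, 75°): beam 1 = 1.0000 ≠ 1.7321 ✗
  (1.5, 4.5, 210°): beam 1 = 0.5176 ≠ 1.7321 ✗
  (3.5, 4.5, 330°): beam 1 = 1.9319 ≠ 1.7321 ✗
  …
  (5.5, 3.5, 15°): r_1=1.7321, r_2=1.5529, r_3=4.0415, r_4=1.9319, r_5=1.7321, r_6=1.5529, r_7=1.0000 — all match ✓
No second candidate reproduces the full scan.

(x, y, θ) = (5.5, 3.5, 15°)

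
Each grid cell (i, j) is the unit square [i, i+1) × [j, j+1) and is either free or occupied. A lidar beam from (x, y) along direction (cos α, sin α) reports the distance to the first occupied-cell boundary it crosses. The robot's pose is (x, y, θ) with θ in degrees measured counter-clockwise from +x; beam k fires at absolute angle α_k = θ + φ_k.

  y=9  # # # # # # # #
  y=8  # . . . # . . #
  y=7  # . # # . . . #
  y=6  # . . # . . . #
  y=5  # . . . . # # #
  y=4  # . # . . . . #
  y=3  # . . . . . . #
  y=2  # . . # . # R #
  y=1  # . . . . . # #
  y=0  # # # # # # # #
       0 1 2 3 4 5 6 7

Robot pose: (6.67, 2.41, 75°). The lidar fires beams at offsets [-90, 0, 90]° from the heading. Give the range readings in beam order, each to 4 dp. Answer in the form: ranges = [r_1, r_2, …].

beam 1: φ=-90°, α=345°
  cosα=0.9659 sinα=-0.2588 | (6,2) | tMaxX 0.3416 tMaxY 1.5841 | tΔX 1.0353 tΔY 3.8637
    t=0.3416 [x] (7,2) — stop
  → r_1 = 0.3416
beam 2: φ=0°, α=75°
  cosα=0.2588 sinα=0.9659 | (6,2) | tMaxX 1.2750 tMaxY 0.6108 | tΔX 3.8637 tΔY 1.0353
    t=0.6108 [y] (6,3)
    t=1.2750 [x] (7,3) — stop
  → r_2 = 1.2750
beam 3: φ=90°, α=165°
  cosα=-0.9659 sinα=0.2588 | (6,2) | tMaxX 0.6936 tMaxY 2.2796 | tΔX 1.0353 tΔY 3.8637
    t=0.6936 [x] (5,2) — stop
  → r_3 = 0.6936

ranges = [0.3416, 1.2750, 0.6936]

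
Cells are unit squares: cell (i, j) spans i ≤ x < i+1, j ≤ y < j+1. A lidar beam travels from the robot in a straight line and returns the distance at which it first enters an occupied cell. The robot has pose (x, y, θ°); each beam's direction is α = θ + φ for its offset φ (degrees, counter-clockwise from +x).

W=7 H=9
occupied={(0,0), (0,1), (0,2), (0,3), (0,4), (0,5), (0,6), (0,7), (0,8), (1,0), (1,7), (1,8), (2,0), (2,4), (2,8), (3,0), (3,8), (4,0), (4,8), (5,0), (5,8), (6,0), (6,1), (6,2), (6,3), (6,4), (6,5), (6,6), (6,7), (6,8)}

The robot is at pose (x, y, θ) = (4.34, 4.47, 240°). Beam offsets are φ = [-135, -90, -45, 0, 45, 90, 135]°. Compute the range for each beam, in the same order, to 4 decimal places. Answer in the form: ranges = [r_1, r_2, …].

beam 1: φ=-135°, α=105°
  direction (-0.2588, 0.9659); cell (4,4); t to first gridline: x 1.3137, y 0.5487 (then +3.8637 / +1.0353)
    (4,5) via y @ 0.5487
    (3,5) via x @ 1.3137
    (3,6) via y @ 1.5840
    (3,7) via y @ 2.6192
    (3,8) via y @ 3.6545  # hit
  → r_1 = 3.6545
beam 2: φ=-90°, α=150°
  direction (-0.8660, 0.5000); cell (4,4); t to first gridline: x 0.3926, y 1.0600 (then +1.1547 / +2.0000)
    (3,4) via x @ 0.3926
    (3,5) via y @ 1.0600
    (2,5) via x @ 1.5473
    (1,5) via x @ 2.7020
    (1,6) via y @ 3.0600
    (0,6) via x @ 3.8567  # hit
  → r_2 = 3.8567
beam 3: φ=-45°, α=195°
  direction (-0.9659, -0.2588); cell (4,4); t to first gridline: x 0.3520, y 1.8159 (then +1.0353 / +3.8637)
    (3,4) via x @ 0.3520
    (2,4) via x @ 1.3873  # hit
  → r_3 = 1.3873
beam 4: φ=0°, α=240°
  direction (-0.5000, -0.8660); cell (4,4); t to first gridline: x 0.6800, y 0.5427 (then +2.0000 / +1.1547)
    (4,3) via y @ 0.5427
    (3,3) via x @ 0.6800
    (3,2) via y @ 1.6974
    (2,2) via x @ 2.6800
    (2,1) via y @ 2.8521
    (2,0) via y @ 4.0068  # hit
  → r_4 = 4.0068
beam 5: φ=45°, α=285°
  direction (0.2588, -0.9659); cell (4,4); t to first gridline: x 2.5500, y 0.4866 (then +3.8637 / +1.0353)
    (4,3) via y @ 0.4866
    (4,2) via y @ 1.5219
    (5,2) via x @ 2.5500
    (5,1) via y @ 2.5571
    (5,0) via y @ 3.5924  # hit
  → r_5 = 3.5924
beam 6: φ=90°, α=330°
  direction (0.8660, -0.5000); cell (4,4); t to first gridline: x 0.7621, y 0.9400 (then +1.1547 / +2.0000)
    (5,4) via x @ 0.7621
    (5,3) via y @ 0.9400
    (6,3) via x @ 1.9168  # hit
  → r_6 = 1.9168
beam 7: φ=135°, α=15°
  direction (0.9659, 0.2588); cell (4,4); t to first gridline: x 0.6833, y 2.0478 (then +1.0353 / +3.8637)
    (5,4) via x @ 0.6833
    (6,4) via x @ 1.7186  # hit
  → r_7 = 1.7186

ranges = [3.6545, 3.8567, 1.3873, 4.0068, 3.5924, 1.9168, 1.7186]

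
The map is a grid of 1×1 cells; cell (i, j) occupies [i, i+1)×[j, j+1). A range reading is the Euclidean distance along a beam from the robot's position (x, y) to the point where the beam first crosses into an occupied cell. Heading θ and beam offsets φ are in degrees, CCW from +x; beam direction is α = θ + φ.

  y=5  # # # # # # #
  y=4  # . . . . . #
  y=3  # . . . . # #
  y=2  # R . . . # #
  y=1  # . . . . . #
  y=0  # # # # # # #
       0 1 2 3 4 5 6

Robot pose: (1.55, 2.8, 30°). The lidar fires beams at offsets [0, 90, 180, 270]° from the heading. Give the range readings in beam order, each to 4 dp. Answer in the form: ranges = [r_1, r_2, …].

beam 1: φ=0°, α=30°
  d=(0.8660,0.5000)  start (1,2)  tX=0.5196 tY=0.4000  stride 1/|dx|=1.1547 1/|dy|=2.0000
    cross y-line → (1,3), t=0.4000
    cross x-line → (2,3), t=0.5196
    cross x-line → (3,3), t=1.6743
    cross y-line → (3,4), t=2.4000
    cross x-line → (4,4), t=2.8290
    cross x-line → (5,4), t=3.9837
    cross y-line → (5,5), t=4.4000 (wall)
  → r_1 = 4.4000
beam 2: φ=90°, α=120°
  d=(-0.5000,0.8660)  start (1,2)  tX=1.1000 tY=0.2309  stride 1/|dx|=2.0000 1/|dy|=1.1547
    cross y-line → (1,3), t=0.2309
    cross x-line → (0,3), t=1.1000 (wall)
  → r_2 = 1.1000
beam 3: φ=180°, α=210°
  d=(-0.8660,-0.5000)  start (1,2)  tX=0.6351 tY=1.6000  stride 1/|dx|=1.1547 1/|dy|=2.0000
    cross x-line → (0,2), t=0.6351 (wall)
  → r_3 = 0.6351
beam 4: φ=270°, α=300°
  d=(0.5000,-0.8660)  start (1,2)  tX=0.9000 tY=0.9238  stride 1/|dx|=2.0000 1/|dy|=1.1547
    cross x-line → (2,2), t=0.9000
    cross y-line → (2,1), t=0.9238
    cross y-line → (2,0), t=2.0785 (wall)
  → r_4 = 2.0785

ranges = [4.4000, 1.1000, 0.6351, 2.0785]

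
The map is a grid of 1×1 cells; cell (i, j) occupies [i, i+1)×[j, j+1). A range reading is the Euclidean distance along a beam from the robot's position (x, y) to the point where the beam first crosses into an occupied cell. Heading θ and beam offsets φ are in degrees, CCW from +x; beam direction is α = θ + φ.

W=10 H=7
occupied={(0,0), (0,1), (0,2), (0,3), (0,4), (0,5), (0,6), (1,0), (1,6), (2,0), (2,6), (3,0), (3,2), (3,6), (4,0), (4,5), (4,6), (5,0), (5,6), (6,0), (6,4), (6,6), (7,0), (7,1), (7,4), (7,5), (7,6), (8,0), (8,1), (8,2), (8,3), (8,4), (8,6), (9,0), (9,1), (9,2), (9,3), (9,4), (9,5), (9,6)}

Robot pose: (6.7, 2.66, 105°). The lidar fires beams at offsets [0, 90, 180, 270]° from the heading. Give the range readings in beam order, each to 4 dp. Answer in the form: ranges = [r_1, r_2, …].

beam 1: φ=0°, α=105°
  cosα=-0.2588 sinα=0.9659 | (6,2) | tMaxX 2.7046 tMaxY 0.3520 | tΔX 3.8637 tΔY 1.0353
    t=0.3520 [y] (6,3)
    t=1.3873 [y] (6,4) — stop
  → r_1 = 1.3873
beam 2: φ=90°, α=195°
  cosα=-0.9659 sinα=-0.2588 | (6,2) | tMaxX 0.7247 tMaxY 2.5500 | tΔX 1.0353 tΔY 3.8637
    t=0.7247 [x] (5,2)
    t=1.7600 [x] (4,2)
    t=2.5500 [y] (4,1)
    t=2.7952 [x] (3,1)
    t=3.8305 [x] (2,1)
    t=4.8658 [x] (1,1)
    t=5.9011 [x] (0,1) — stop
  → r_2 = 5.9011
beam 3: φ=180°, α=285°
  cosα=0.2588 sinα=-0.9659 | (6,2) | tMaxX 1.1591 tMaxY 0.6833 | tΔX 3.8637 tΔY 1.0353
    t=0.6833 [y] (6,1)
    t=1.1591 [x] (7,1) — stop
  → r_3 = 1.1591
beam 4: φ=270°, α=15°
  cosα=0.9659 sinα=0.2588 | (6,2) | tMaxX 0.3106 tMaxY 1.3137 | tΔX 1.0353 tΔY 3.8637
    t=0.3106 [x] (7,2)
    t=1.3137 [y] (7,3)
    t=1.3459 [x] (8,3) — stop
  → r_4 = 1.3459

ranges = [1.3873, 5.9011, 1.1591, 1.3459]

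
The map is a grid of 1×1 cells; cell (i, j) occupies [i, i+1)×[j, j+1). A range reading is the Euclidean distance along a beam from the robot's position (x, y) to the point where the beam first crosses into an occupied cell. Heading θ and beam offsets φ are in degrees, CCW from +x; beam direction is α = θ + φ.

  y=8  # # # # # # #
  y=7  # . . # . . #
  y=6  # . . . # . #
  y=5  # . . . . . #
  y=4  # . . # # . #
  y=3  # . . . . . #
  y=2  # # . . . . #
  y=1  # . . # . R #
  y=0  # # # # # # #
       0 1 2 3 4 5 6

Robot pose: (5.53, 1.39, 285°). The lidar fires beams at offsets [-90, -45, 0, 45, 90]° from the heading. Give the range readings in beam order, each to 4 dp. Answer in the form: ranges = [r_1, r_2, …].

beam 1: φ=-90°, α=195°
  dir = (cos 195°, sin 195°) = (-0.9659, -0.2588); from cell (5,1)
  next x-line at t=0.5487, next y-line at t=1.5068; Δt_x=1.0353, Δt_y=3.8637
    x: enter (4,1) at t=0.5487
    y: enter (4,0) at t=1.5068 ← occupied
  → r_1 = 1.5068
beam 2: φ=-45°, α=240°
  dir = (cos 240°, sin 240°) = (-0.5000, -0.8660); from cell (5,1)
  next x-line at t=1.0600, next y-line at t=0.4503; Δt_x=2.0000, Δt_y=1.1547
    y: enter (5,0) at t=0.4503 ← occupied
  → r_2 = 0.4503
beam 3: φ=0°, α=285°
  dir = (cos 285°, sin 285°) = (0.2588, -0.9659); from cell (5,1)
  next x-line at t=1.8159, next y-line at t=0.4038; Δt_x=3.8637, Δt_y=1.0353
    y: enter (5,0) at t=0.4038 ← occupied
  → r_3 = 0.4038
beam 4: φ=45°, α=330°
  dir = (cos 330°, sin 330°) = (0.8660, -0.5000); from cell (5,1)
  next x-line at t=0.5427, next y-line at t=0.7800; Δt_x=1.1547, Δt_y=2.0000
    x: enter (6,1) at t=0.5427 ← occupied
  → r_4 = 0.5427
beam 5: φ=90°, α=15°
  dir = (cos 15°, sin 15°) = (0.9659, 0.2588); from cell (5,1)
  next x-line at t=0.4866, next y-line at t=2.3569; Δt_x=1.0353, Δt_y=3.8637
    x: enter (6,1) at t=0.4866 ← occupied
  → r_5 = 0.4866

ranges = [1.5068, 0.4503, 0.4038, 0.5427, 0.4866]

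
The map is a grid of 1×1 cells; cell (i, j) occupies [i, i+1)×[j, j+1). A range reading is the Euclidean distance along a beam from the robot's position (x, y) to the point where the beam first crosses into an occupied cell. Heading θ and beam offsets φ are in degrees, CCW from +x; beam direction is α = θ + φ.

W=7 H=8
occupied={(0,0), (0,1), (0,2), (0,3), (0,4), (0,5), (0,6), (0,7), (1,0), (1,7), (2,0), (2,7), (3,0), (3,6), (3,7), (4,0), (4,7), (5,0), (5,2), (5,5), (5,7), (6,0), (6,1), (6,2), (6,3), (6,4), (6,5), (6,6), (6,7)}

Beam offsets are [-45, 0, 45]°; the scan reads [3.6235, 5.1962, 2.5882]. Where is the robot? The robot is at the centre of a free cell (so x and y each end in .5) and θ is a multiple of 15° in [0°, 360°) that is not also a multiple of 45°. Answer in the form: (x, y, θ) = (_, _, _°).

(x, y, θ) = (4.5, 5.5, 240°)

The pose lattice has 27·16 = 432 candidates. Test each by forward raycasting.
  (3.5, 3.5, 120°): beam 2 = 4.0415 ≠ 5.1962 ✗
  (4.5, 3.5, 105°): beam 1 = 1.7321 ≠ 3.6235 ✗
  (4.5, 1.5, 165°): beam 1 = 6.3509 ≠ 3.6235 ✗
  …
  (4.5, 5.5, 240°): r_1=3.6235, r_2=5.1962, r_3=2.5882 — all match ✓
Only this pose fits every beam.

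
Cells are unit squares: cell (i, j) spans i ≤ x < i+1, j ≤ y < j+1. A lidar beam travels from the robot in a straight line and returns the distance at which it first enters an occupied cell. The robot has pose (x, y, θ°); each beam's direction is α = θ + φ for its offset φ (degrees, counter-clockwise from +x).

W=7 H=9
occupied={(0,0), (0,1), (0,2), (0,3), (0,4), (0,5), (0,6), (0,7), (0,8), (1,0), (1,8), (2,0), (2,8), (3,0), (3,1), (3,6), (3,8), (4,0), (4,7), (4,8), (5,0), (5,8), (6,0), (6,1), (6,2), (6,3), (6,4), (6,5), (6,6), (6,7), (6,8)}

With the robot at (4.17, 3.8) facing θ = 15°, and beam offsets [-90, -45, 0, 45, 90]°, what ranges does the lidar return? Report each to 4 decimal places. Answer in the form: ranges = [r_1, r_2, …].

beam 1: φ=-90°, α=285°
  cosα=0.2588 sinα=-0.9659 | (4,3) | tMaxX 3.2069 tMaxY 0.8282 | tΔX 3.8637 tΔY 1.0353
    t=0.8282 [y] (4,2)
    t=1.8635 [y] (4,1)
    t=2.8988 [y] (4,0) — stop
  → r_1 = 2.8988
beam 2: φ=-45°, α=330°
  cosα=0.8660 sinα=-0.5000 | (4,3) | tMaxX 0.9584 tMaxY 1.6000 | tΔX 1.1547 tΔY 2.0000
    t=0.9584 [x] (5,3)
    t=1.6000 [y] (5,2)
    t=2.1131 [x] (6,2) — stop
  → r_2 = 2.1131
beam 3: φ=0°, α=15°
  cosα=0.9659 sinα=0.2588 | (4,3) | tMaxX 0.8593 tMaxY 0.7727 | tΔX 1.0353 tΔY 3.8637
    t=0.7727 [y] (4,4)
    t=0.8593 [x] (5,4)
    t=1.8946 [x] (6,4) — stop
  → r_3 = 1.8946
beam 4: φ=45°, α=60°
  cosα=0.5000 sinα=0.8660 | (4,3) | tMaxX 1.6600 tMaxY 0.2309 | tΔX 2.0000 tΔY 1.1547
    t=0.2309 [y] (4,4)
    t=1.3856 [y] (4,5)
    t=1.6600 [x] (5,5)
    t=2.5403 [y] (5,6)
    t=3.6600 [x] (6,6) — stop
  → r_4 = 3.6600
beam 5: φ=90°, α=105°
  cosα=-0.2588 sinα=0.9659 | (4,3) | tMaxX 0.6568 tMaxY 0.2071 | tΔX 3.8637 tΔY 1.0353
    t=0.2071 [y] (4,4)
    t=0.6568 [x] (3,4)
    t=1.2423 [y] (3,5)
    t=2.2776 [y] (3,6) — stop
  → r_5 = 2.2776

ranges = [2.8988, 2.1131, 1.8946, 3.6600, 2.2776]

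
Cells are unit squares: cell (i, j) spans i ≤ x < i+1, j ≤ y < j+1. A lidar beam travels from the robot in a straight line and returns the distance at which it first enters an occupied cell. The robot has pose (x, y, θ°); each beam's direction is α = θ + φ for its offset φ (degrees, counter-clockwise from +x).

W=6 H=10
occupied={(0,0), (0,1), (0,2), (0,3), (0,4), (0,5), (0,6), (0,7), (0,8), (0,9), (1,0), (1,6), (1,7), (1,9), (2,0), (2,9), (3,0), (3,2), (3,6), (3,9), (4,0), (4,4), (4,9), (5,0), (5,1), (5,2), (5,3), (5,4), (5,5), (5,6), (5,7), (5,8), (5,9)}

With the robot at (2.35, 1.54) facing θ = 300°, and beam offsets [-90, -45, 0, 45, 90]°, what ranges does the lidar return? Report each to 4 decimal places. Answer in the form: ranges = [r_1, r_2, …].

beam 1: φ=-90°, α=210°
  cosα=-0.8660 sinα=-0.5000 | (2,1) | tMaxX 0.4041 tMaxY 1.0800 | tΔX 1.1547 tΔY 2.0000
    t=0.4041 [x] (1,1)
    t=1.0800 [y] (1,0) — stop
  → r_1 = 1.0800
beam 2: φ=-45°, α=255°
  cosα=-0.2588 sinα=-0.9659 | (2,1) | tMaxX 1.3523 tMaxY 0.5590 | tΔX 3.8637 tΔY 1.0353
    t=0.5590 [y] (2,0) — stop
  → r_2 = 0.5590
beam 3: φ=0°, α=300°
  cosα=0.5000 sinα=-0.8660 | (2,1) | tMaxX 1.3000 tMaxY 0.6235 | tΔX 2.0000 tΔY 1.1547
    t=0.6235 [y] (2,0) — stop
  → r_3 = 0.6235
beam 4: φ=45°, α=345°
  cosα=0.9659 sinα=-0.2588 | (2,1) | tMaxX 0.6729 tMaxY 2.0864 | tΔX 1.0353 tΔY 3.8637
    t=0.6729 [x] (3,1)
    t=1.7082 [x] (4,1)
    t=2.0864 [y] (4,0) — stop
  → r_4 = 2.0864
beam 5: φ=90°, α=30°
  cosα=0.8660 sinα=0.5000 | (2,1) | tMaxX 0.7506 tMaxY 0.9200 | tΔX 1.1547 tΔY 2.0000
    t=0.7506 [x] (3,1)
    t=0.9200 [y] (3,2) — stop
  → r_5 = 0.9200

ranges = [1.0800, 0.5590, 0.6235, 2.0864, 0.9200]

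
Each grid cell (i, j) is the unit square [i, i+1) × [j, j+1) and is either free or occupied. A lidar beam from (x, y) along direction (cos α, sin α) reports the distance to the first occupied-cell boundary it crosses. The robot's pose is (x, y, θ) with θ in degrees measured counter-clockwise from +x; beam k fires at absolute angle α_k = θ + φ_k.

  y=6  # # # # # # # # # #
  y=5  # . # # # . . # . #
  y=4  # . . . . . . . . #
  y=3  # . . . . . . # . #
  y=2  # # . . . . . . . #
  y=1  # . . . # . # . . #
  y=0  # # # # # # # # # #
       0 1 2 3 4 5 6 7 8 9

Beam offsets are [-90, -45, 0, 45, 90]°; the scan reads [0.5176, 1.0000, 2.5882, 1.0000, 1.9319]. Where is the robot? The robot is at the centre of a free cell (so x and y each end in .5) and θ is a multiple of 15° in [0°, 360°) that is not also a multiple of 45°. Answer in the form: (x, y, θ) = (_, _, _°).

Candidates: 32 free-cell centres × 16 headings = 512 poses. Raycast each; keep the one whose scan matches to 4 dp.
  (2.5, 3.5, 210°): beam 1 = 2.8868 ≠ 0.5176 ✗
  (5.5, 4.5, 255°): beam 1 = 1.9319 ≠ 0.5176 ✗
  (1.5, 5.5, 255°): beam 2 = 0.5774 ≠ 1.0000 ✗
  …
  (8.5, 2.5, 105°): r_1=0.5176, r_2=1.0000, r_3=2.5882, r_4=1.0000, r_5=1.9319 — all match ✓
No second candidate reproduces the full scan.

(x, y, θ) = (8.5, 2.5, 105°)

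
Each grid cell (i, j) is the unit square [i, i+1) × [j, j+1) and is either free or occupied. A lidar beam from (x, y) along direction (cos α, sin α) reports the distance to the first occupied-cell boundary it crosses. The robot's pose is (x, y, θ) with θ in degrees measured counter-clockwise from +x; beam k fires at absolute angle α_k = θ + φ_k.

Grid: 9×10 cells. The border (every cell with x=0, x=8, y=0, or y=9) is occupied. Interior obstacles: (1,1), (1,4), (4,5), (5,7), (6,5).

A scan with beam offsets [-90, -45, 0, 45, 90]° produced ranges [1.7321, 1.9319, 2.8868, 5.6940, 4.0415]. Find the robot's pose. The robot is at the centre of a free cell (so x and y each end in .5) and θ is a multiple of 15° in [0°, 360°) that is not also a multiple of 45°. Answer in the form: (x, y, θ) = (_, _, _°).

(x, y, θ) = (2.5, 3.5, 300°)

Enumerate (i+0.5, j+0.5, θ) over the 51 free cells and 16 admissible headings. For each, cast all 5 beams and compare to the given ranges.
  (1.5, 5.5, 345°): beam 1 = 0.5176 ≠ 1.7321 ✗
  (2.5, 8.5, 165°): beam 1 = 0.5176 ≠ 1.7321 ✗
  (4.5, 2.5, 60°): beam 1 = 3.0000 ≠ 1.7321 ✗
  (7.5, 3.5, 285°): beam 1 = 5.7956 ≠ 1.7321 ✗
  …
  (2.5, 3.5, 300°): r_1=1.7321, r_2=1.9319, r_3=2.8868, r_4=5.6940, r_5=4.0415 — all match ✓
No second candidate reproduces the full scan.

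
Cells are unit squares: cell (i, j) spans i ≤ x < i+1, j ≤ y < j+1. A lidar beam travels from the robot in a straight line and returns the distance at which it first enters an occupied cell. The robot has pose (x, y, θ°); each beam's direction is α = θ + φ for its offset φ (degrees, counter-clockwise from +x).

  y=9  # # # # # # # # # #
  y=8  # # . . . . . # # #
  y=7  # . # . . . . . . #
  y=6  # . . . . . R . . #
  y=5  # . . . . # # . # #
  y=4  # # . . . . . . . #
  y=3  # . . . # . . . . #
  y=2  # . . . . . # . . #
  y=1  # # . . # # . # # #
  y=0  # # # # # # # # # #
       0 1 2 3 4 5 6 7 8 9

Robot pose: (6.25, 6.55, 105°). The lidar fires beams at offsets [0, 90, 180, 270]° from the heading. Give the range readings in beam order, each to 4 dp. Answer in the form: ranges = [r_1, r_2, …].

beam 1: φ=0°, α=105°
  dir = (cos 105°, sin 105°) = (-0.2588, 0.9659); from cell (6,6)
  next x-line at t=0.9659, next y-line at t=0.4659; Δt_x=3.8637, Δt_y=1.0353
    y: enter (6,7) at t=0.4659
    x: enter (5,7) at t=0.9659
    y: enter (5,8) at t=1.5012
    y: enter (5,9) at t=2.5364 ← occupied
  → r_1 = 2.5364
beam 2: φ=90°, α=195°
  dir = (cos 195°, sin 195°) = (-0.9659, -0.2588); from cell (6,6)
  next x-line at t=0.2588, next y-line at t=2.1250; Δt_x=1.0353, Δt_y=3.8637
    x: enter (5,6) at t=0.2588
    x: enter (4,6) at t=1.2941
    y: enter (4,5) at t=2.1250
    x: enter (3,5) at t=2.3294
    x: enter (2,5) at t=3.3646
    x: enter (1,5) at t=4.3999
    x: enter (0,5) at t=5.4352 ← occupied
  → r_2 = 5.4352
beam 3: φ=180°, α=285°
  dir = (cos 285°, sin 285°) = (0.2588, -0.9659); from cell (6,6)
  next x-line at t=2.8978, next y-line at t=0.5694; Δt_x=3.8637, Δt_y=1.0353
    y: enter (6,5) at t=0.5694 ← occupied
  → r_3 = 0.5694
beam 4: φ=270°, α=15°
  dir = (cos 15°, sin 15°) = (0.9659, 0.2588); from cell (6,6)
  next x-line at t=0.7765, next y-line at t=1.7387; Δt_x=1.0353, Δt_y=3.8637
    x: enter (7,6) at t=0.7765
    y: enter (7,7) at t=1.7387
    x: enter (8,7) at t=1.8117
    x: enter (9,7) at t=2.8470 ← occupied
  → r_4 = 2.8470

ranges = [2.5364, 5.4352, 0.5694, 2.8470]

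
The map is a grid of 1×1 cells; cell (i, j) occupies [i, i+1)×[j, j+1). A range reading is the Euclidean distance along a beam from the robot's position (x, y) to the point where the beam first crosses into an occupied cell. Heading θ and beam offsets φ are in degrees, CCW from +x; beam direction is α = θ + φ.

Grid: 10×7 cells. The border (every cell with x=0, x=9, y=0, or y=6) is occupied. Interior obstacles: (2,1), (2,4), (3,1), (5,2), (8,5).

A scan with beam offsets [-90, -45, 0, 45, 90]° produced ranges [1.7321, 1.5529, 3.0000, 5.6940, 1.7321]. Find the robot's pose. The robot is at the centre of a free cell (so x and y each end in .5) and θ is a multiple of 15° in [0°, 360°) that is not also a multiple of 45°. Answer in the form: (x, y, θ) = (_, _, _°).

Enumerate (i+0.5, j+0.5, θ) over the 35 free cells and 16 admissible headings. For each, cast all 5 beams and compare to the given ranges.
  (1.5, 2.5, 150°): beam 2 = 1.9319 ≠ 1.5529 ✗
  (5.5, 3.5, 345°): beam 1 = 0.5176 ≠ 1.7321 ✗
  (1.5, 5.5, 165°): beam 1 = 0.5176 ≠ 1.7321 ✗
  (5.5, 3.5, 60°): beam 1 = 4.0415 ≠ 1.7321 ✗
  …
  (6.5, 4.5, 150°): r_1=1.7321, r_2=1.5529, r_3=3.0000, r_4=5.6940, r_5=1.7321 — all match ✓
Unique over the lattice → pose = (6.5, 4.5, 150°).

(x, y, θ) = (6.5, 4.5, 150°)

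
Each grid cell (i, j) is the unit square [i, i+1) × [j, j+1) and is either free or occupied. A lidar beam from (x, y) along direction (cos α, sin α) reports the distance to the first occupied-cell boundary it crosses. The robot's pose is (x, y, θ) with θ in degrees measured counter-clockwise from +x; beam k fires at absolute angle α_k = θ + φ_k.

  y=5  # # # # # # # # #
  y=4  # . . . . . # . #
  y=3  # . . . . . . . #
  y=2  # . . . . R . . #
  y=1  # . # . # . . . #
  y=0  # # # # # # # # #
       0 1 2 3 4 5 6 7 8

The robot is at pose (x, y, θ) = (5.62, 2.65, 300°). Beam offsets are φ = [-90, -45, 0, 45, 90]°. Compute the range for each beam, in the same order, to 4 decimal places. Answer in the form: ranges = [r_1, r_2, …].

beam 1: φ=-90°, α=210°
  cosα=-0.8660 sinα=-0.5000 | (5,2) | tMaxX 0.7159 tMaxY 1.3000 | tΔX 1.1547 tΔY 2.0000
    t=0.7159 [x] (4,2)
    t=1.3000 [y] (4,1) — stop
  → r_1 = 1.3000
beam 2: φ=-45°, α=255°
  cosα=-0.2588 sinα=-0.9659 | (5,2) | tMaxX 2.3955 tMaxY 0.6729 | tΔX 3.8637 tΔY 1.0353
    t=0.6729 [y] (5,1)
    t=1.7082 [y] (5,0) — stop
  → r_2 = 1.7082
beam 3: φ=0°, α=300°
  cosα=0.5000 sinα=-0.8660 | (5,2) | tMaxX 0.7600 tMaxY 0.7506 | tΔX 2.0000 tΔY 1.1547
    t=0.7506 [y] (5,1)
    t=0.7600 [x] (6,1)
    t=1.9053 [y] (6,0) — stop
  → r_3 = 1.9053
beam 4: φ=45°, α=345°
  cosα=0.9659 sinα=-0.2588 | (5,2) | tMaxX 0.3934 tMaxY 2.5114 | tΔX 1.0353 tΔY 3.8637
    t=0.3934 [x] (6,2)
    t=1.4287 [x] (7,2)
    t=2.4640 [x] (8,2) — stop
  → r_4 = 2.4640
beam 5: φ=90°, α=30°
  cosα=0.8660 sinα=0.5000 | (5,2) | tMaxX 0.4388 tMaxY 0.7000 | tΔX 1.1547 tΔY 2.0000
    t=0.4388 [x] (6,2)
    t=0.7000 [y] (6,3)
    t=1.5935 [x] (7,3)
    t=2.7000 [y] (7,4)
    t=2.7482 [x] (8,4) — stop
  → r_5 = 2.7482

ranges = [1.3000, 1.7082, 1.9053, 2.4640, 2.7482]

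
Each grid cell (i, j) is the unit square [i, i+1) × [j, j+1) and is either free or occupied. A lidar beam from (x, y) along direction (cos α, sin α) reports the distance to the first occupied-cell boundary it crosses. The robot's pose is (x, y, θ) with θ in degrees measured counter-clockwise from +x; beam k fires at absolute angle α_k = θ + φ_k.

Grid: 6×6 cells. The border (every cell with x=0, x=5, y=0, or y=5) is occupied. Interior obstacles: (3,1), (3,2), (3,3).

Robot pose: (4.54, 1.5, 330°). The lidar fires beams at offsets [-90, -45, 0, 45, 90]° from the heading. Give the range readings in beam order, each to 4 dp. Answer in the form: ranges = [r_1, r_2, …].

ranges = [0.5774, 0.5176, 0.5312, 0.4762, 0.9200]

beam 1: φ=-90°, α=240°
  cosα=-0.5000 sinα=-0.8660 | (4,1) | tMaxX 1.0800 tMaxY 0.5774 | tΔX 2.0000 tΔY 1.1547
    t=0.5774 [y] (4,0) — stop
  → r_1 = 0.5774
beam 2: φ=-45°, α=285°
  cosα=0.2588 sinα=-0.9659 | (4,1) | tMaxX 1.7773 tMaxY 0.5176 | tΔX 3.8637 tΔY 1.0353
    t=0.5176 [y] (4,0) — stop
  → r_2 = 0.5176
beam 3: φ=0°, α=330°
  cosα=0.8660 sinα=-0.5000 | (4,1) | tMaxX 0.5312 tMaxY 1.0000 | tΔX 1.1547 tΔY 2.0000
    t=0.5312 [x] (5,1) — stop
  → r_3 = 0.5312
beam 4: φ=45°, α=15°
  cosα=0.9659 sinα=0.2588 | (4,1) | tMaxX 0.4762 tMaxY 1.9319 | tΔX 1.0353 tΔY 3.8637
    t=0.4762 [x] (5,1) — stop
  → r_4 = 0.4762
beam 5: φ=90°, α=60°
  cosα=0.5000 sinα=0.8660 | (4,1) | tMaxX 0.9200 tMaxY 0.5774 | tΔX 2.0000 tΔY 1.1547
    t=0.5774 [y] (4,2)
    t=0.9200 [x] (5,2) — stop
  → r_5 = 0.9200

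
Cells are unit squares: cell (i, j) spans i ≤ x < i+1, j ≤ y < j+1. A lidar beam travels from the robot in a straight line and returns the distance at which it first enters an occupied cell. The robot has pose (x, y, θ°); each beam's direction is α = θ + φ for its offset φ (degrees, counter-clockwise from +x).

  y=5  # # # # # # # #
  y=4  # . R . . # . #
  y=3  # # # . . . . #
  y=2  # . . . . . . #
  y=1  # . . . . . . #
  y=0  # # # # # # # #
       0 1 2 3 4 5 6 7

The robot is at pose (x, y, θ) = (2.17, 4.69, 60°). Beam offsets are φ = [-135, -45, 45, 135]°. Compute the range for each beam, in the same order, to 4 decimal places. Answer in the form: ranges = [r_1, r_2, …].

ranges = [0.7143, 1.1977, 0.3209, 1.2113]

beam 1: φ=-135°, α=285°
  d=(0.2588,-0.9659)  start (2,4)  tX=3.2069 tY=0.7143  stride 1/|dx|=3.8637 1/|dy|=1.0353
    cross y-line → (2,3), t=0.7143 (wall)
  → r_1 = 0.7143
beam 2: φ=-45°, α=15°
  d=(0.9659,0.2588)  start (2,4)  tX=0.8593 tY=1.1977  stride 1/|dx|=1.0353 1/|dy|=3.8637
    cross x-line → (3,4), t=0.8593
    cross y-line → (3,5), t=1.1977 (wall)
  → r_2 = 1.1977
beam 3: φ=45°, α=105°
  d=(-0.2588,0.9659)  start (2,4)  tX=0.6568 tY=0.3209  stride 1/|dx|=3.8637 1/|dy|=1.0353
    cross y-line → (2,5), t=0.3209 (wall)
  → r_3 = 0.3209
beam 4: φ=135°, α=195°
  d=(-0.9659,-0.2588)  start (2,4)  tX=0.1760 tY=2.6660  stride 1/|dx|=1.0353 1/|dy|=3.8637
    cross x-line → (1,4), t=0.1760
    cross x-line → (0,4), t=1.2113 (wall)
  → r_4 = 1.2113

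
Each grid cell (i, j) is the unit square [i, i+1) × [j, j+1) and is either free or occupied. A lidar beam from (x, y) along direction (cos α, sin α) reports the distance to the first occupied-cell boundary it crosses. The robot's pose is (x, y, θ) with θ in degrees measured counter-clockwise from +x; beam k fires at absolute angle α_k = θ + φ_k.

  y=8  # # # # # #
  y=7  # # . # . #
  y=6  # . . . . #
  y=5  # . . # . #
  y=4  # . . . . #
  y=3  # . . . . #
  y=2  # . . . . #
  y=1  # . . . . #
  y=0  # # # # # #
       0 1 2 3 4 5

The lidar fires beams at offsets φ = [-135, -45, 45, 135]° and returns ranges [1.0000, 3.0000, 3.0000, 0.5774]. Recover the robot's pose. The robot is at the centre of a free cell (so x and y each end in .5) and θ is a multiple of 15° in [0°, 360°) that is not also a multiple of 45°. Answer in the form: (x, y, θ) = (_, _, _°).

(x, y, θ) = (1.5, 2.5, 15°)

Candidates: 25 free-cell centres × 16 headings = 400 poses. Raycast each; keep the one whose scan matches to 4 dp.
  (2.5, 1.5, 105°): beam 2 = 5.0000 ≠ 3.0000 ✗
  (1.5, 4.5, 300°): beam 1 = 0.5176 ≠ 1.0000 ✗
  (1.5, 1.5, 15°): beam 1 = 0.5774 ≠ 1.0000 ✗
  (1.5, 5.5, 165°): beam 1 = 4.0415 ≠ 1.0000 ✗
  …
  (1.5, 2.5, 15°): r_1=1.0000, r_2=3.0000, r_3=3.0000, r_4=0.5774 — all match ✓
No second candidate reproduces the full scan.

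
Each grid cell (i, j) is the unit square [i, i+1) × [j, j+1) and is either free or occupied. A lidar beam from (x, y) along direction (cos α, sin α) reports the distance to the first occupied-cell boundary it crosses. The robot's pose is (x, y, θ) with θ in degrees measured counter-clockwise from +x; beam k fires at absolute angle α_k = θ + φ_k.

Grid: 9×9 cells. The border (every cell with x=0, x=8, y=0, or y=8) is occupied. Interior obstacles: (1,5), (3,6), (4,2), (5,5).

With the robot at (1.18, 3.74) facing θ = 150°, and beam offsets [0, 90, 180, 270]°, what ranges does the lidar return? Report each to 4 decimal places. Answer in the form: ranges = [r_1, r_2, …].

ranges = [0.2078, 0.3600, 3.2563, 1.4549]

beam 1: φ=0°, α=150°
  d=(-0.8660,0.5000)  start (1,3)  tX=0.2078 tY=0.5200  stride 1/|dx|=1.1547 1/|dy|=2.0000
    cross x-line → (0,3), t=0.2078 (wall)
  → r_1 = 0.2078
beam 2: φ=90°, α=240°
  d=(-0.5000,-0.8660)  start (1,3)  tX=0.3600 tY=0.8545  stride 1/|dx|=2.0000 1/|dy|=1.1547
    cross x-line → (0,3), t=0.3600 (wall)
  → r_2 = 0.3600
beam 3: φ=180°, α=330°
  d=(0.8660,-0.5000)  start (1,3)  tX=0.9469 tY=1.4800  stride 1/|dx|=1.1547 1/|dy|=2.0000
    cross x-line → (2,3), t=0.9469
    cross y-line → (2,2), t=1.4800
    cross x-line → (3,2), t=2.1016
    cross x-line → (4,2), t=3.2563 (wall)
  → r_3 = 3.2563
beam 4: φ=270°, α=60°
  d=(0.5000,0.8660)  start (1,3)  tX=1.6400 tY=0.3002  stride 1/|dx|=2.0000 1/|dy|=1.1547
    cross y-line → (1,4), t=0.3002
    cross y-line → (1,5), t=1.4549 (wall)
  → r_4 = 1.4549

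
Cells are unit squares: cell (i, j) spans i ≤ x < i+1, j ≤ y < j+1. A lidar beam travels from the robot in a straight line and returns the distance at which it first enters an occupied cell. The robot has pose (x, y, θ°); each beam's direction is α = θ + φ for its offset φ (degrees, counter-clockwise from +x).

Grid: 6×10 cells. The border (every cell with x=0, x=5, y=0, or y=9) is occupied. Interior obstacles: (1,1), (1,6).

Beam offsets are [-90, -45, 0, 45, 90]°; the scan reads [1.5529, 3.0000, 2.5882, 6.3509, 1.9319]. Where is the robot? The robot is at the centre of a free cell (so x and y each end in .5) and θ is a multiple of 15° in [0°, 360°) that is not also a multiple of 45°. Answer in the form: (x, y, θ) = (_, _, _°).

(x, y, θ) = (4.5, 7.5, 195°)

Candidates: 30 free-cell centres × 16 headings = 480 poses. Raycast each; keep the one whose scan matches to 4 dp.
  (4.5, 8.5, 15°): beam 1 = 1.9319 ≠ 1.5529 ✗
  (2.5, 7.5, 15°): beam 1 = 6.7293 ≠ 1.5529 ✗
  (4.5, 8.5, 30°): beam 1 = 1.0000 ≠ 1.5529 ✗
  (2.5, 5.5, 15°): beam 1 = 4.6587 ≠ 1.5529 ✗
  …
  (4.5, 7.5, 195°): r_1=1.5529, r_2=3.0000, r_3=2.5882, r_4=6.3509, r_5=1.9319 — all match ✓
Unique over the lattice → pose = (4.5, 7.5, 195°).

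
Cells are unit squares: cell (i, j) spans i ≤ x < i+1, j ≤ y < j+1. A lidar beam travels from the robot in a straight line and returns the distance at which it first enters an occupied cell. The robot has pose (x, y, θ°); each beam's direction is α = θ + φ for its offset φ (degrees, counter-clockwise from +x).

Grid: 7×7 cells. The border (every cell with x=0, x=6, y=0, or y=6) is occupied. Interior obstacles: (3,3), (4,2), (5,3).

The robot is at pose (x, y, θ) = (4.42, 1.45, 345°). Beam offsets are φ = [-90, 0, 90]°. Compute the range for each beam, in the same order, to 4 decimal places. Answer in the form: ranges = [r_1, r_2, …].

ranges = [0.4659, 1.6357, 0.5694]

beam 1: φ=-90°, α=255°
  direction (-0.2588, -0.9659); cell (4,1); t to first gridline: x 1.6228, y 0.4659 (then +3.8637 / +1.0353)
    (4,0) via y @ 0.4659  # hit
  → r_1 = 0.4659
beam 2: φ=0°, α=345°
  direction (0.9659, -0.2588); cell (4,1); t to first gridline: x 0.6005, y 1.7387 (then +1.0353 / +3.8637)
    (5,1) via x @ 0.6005
    (6,1) via x @ 1.6357  # hit
  → r_2 = 1.6357
beam 3: φ=90°, α=75°
  direction (0.2588, 0.9659); cell (4,1); t to first gridline: x 2.2409, y 0.5694 (then +3.8637 / +1.0353)
    (4,2) via y @ 0.5694  # hit
  → r_3 = 0.5694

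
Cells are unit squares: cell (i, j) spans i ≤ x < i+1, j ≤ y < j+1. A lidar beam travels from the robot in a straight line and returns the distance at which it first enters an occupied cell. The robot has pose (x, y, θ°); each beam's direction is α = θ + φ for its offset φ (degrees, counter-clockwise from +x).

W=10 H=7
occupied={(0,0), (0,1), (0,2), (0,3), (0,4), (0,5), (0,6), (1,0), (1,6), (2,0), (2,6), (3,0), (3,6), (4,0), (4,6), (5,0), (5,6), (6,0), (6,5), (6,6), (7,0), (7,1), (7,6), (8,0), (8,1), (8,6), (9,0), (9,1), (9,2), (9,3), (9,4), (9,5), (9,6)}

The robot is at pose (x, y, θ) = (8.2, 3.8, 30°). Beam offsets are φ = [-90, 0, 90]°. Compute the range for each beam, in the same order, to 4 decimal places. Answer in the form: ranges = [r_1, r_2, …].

beam 1: φ=-90°, α=300°
  d=(0.5000,-0.8660)  start (8,3)  tX=1.6000 tY=0.9238  stride 1/|dx|=2.0000 1/|dy|=1.1547
    cross y-line → (8,2), t=0.9238
    cross x-line → (9,2), t=1.6000 (wall)
  → r_1 = 1.6000
beam 2: φ=0°, α=30°
  d=(0.8660,0.5000)  start (8,3)  tX=0.9238 tY=0.4000  stride 1/|dx|=1.1547 1/|dy|=2.0000
    cross y-line → (8,4), t=0.4000
    cross x-line → (9,4), t=0.9238 (wall)
  → r_2 = 0.9238
beam 3: φ=90°, α=120°
  d=(-0.5000,0.8660)  start (8,3)  tX=0.4000 tY=0.2309  stride 1/|dx|=2.0000 1/|dy|=1.1547
    cross y-line → (8,4), t=0.2309
    cross x-line → (7,4), t=0.4000
    cross y-line → (7,5), t=1.3856
    cross x-line → (6,5), t=2.4000 (wall)
  → r_3 = 2.4000

ranges = [1.6000, 0.9238, 2.4000]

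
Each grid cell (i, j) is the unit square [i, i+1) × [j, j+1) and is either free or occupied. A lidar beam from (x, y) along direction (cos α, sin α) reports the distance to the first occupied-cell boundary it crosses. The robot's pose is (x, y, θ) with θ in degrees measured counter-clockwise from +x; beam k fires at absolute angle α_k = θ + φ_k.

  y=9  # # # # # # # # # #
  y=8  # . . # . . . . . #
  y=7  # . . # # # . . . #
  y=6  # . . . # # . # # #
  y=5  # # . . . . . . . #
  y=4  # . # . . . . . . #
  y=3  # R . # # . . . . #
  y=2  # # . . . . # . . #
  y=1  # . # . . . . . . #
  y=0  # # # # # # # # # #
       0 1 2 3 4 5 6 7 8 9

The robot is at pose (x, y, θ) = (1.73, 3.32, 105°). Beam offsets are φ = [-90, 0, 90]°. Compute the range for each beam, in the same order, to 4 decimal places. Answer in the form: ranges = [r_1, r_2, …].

beam 1: φ=-90°, α=15°
  dir = (cos 15°, sin 15°) = (0.9659, 0.2588); from cell (1,3)
  next x-line at t=0.2795, next y-line at t=2.6273; Δt_x=1.0353, Δt_y=3.8637
    x: enter (2,3) at t=0.2795
    x: enter (3,3) at t=1.3148 ← occupied
  → r_1 = 1.3148
beam 2: φ=0°, α=105°
  dir = (cos 105°, sin 105°) = (-0.2588, 0.9659); from cell (1,3)
  next x-line at t=2.8205, next y-line at t=0.7040; Δt_x=3.8637, Δt_y=1.0353
    y: enter (1,4) at t=0.7040
    y: enter (1,5) at t=1.7393 ← occupied
  → r_2 = 1.7393
beam 3: φ=90°, α=195°
  dir = (cos 195°, sin 195°) = (-0.9659, -0.2588); from cell (1,3)
  next x-line at t=0.7558, next y-line at t=1.2364; Δt_x=1.0353, Δt_y=3.8637
    x: enter (0,3) at t=0.7558 ← occupied
  → r_3 = 0.7558

ranges = [1.3148, 1.7393, 0.7558]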